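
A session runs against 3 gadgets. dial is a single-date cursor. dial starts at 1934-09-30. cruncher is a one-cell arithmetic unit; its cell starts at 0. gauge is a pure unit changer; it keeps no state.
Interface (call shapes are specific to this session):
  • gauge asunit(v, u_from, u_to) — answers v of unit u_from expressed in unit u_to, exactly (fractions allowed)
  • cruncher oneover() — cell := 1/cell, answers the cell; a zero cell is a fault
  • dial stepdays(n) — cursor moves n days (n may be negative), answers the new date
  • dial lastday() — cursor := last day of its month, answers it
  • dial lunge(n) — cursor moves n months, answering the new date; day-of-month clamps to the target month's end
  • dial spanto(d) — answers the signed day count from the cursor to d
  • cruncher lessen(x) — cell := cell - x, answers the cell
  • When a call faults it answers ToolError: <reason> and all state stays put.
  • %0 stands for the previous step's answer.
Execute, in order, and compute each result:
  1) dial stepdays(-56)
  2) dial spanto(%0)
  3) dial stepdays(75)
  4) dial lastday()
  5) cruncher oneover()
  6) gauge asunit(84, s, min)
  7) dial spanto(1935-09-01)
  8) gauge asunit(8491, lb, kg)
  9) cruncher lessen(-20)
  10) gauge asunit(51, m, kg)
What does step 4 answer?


Do: dial stepdays[n='-56']
See: 1934-08-05
Do: dial spanto[d='%0']
See: 0
Do: dial stepdays[n='75']
See: 1934-10-19
Do: dial lastday[]
See: 1934-10-31
Do: cruncher oneover[]
See: ToolError: reciprocal of zero
Do: gauge asunit[v='84'; u_from='s'; u_to='min']
See: 7/5
Do: dial spanto[d='1935-09-01']
See: 305
Do: gauge asunit[v='8491'; u_from='lb'; u_to='kg']
See: 385145281367/100000000
Do: cruncher lessen[x='-20']
See: 20
Do: gauge asunit[v='51'; u_from='m'; u_to='kg']
See: ToolError: incompatible units

Answer: 1934-10-31


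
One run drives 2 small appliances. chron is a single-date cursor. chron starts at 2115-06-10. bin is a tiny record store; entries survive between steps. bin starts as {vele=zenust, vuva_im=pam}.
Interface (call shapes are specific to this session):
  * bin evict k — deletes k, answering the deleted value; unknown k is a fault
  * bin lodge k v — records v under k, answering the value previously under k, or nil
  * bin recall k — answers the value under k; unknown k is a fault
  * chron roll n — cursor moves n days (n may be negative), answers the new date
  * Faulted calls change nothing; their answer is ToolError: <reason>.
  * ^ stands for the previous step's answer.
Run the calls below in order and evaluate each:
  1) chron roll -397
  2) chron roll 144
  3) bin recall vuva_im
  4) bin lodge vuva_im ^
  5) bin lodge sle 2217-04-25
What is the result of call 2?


Answer: 2114-09-30

Derivation:
I try chron roll(n: -397), — result: 2114-05-09.
Now I run chron roll(n: 144), which returns 2114-09-30.
Invoking bin recall(k: vuva_im): pam.
Using bin lodge(k: vuva_im, v: ^), and get pam.
Now I run bin lodge(k: sle, v: 2217-04-25): nil.


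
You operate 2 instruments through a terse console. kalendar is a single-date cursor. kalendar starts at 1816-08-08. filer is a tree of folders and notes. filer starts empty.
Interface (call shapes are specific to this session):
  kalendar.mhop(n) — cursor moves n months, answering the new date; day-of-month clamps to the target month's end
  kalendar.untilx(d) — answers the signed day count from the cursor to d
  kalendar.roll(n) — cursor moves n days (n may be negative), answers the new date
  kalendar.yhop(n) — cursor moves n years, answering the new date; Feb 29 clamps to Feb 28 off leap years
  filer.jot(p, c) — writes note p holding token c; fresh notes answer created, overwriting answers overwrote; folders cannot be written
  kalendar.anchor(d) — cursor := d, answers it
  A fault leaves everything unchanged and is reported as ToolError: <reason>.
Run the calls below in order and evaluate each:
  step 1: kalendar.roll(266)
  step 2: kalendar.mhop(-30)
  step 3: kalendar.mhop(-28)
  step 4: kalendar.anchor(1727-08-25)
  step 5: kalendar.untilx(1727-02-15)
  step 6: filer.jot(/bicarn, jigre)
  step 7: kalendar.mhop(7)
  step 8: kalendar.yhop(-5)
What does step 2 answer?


[in] kalendar.roll n→266
  1817-05-01
[in] kalendar.mhop n→-30
  1814-11-01
[in] kalendar.mhop n→-28
  1812-07-01
[in] kalendar.anchor d→1727-08-25
  1727-08-25
[in] kalendar.untilx d→1727-02-15
  -191
[in] filer.jot p→/bicarn c→jigre
  created
[in] kalendar.mhop n→7
  1728-03-25
[in] kalendar.yhop n→-5
  1723-03-25

Answer: 1814-11-01


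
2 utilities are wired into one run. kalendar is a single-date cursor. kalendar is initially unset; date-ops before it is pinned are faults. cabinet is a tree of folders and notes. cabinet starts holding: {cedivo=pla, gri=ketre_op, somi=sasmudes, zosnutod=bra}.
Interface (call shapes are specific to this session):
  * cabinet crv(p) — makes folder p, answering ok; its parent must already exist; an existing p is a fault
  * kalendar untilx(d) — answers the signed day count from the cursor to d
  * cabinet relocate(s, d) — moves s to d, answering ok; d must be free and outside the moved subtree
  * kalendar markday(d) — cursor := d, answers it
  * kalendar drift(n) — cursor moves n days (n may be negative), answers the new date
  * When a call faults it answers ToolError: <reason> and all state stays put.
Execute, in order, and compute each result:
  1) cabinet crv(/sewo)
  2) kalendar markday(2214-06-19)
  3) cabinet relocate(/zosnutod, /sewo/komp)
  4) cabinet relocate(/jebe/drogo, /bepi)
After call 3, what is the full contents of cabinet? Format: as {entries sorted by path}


→ cabinet crv(p: /sewo)
← ok
→ kalendar markday(d: 2214-06-19)
← 2214-06-19
→ cabinet relocate(s: /zosnutod, d: /sewo/komp)
← ok
→ cabinet relocate(s: /jebe/drogo, d: /bepi)
← ToolError: not found

Answer: {cedivo=pla, gri=ketre_op, sewo/, sewo/komp=bra, somi=sasmudes}


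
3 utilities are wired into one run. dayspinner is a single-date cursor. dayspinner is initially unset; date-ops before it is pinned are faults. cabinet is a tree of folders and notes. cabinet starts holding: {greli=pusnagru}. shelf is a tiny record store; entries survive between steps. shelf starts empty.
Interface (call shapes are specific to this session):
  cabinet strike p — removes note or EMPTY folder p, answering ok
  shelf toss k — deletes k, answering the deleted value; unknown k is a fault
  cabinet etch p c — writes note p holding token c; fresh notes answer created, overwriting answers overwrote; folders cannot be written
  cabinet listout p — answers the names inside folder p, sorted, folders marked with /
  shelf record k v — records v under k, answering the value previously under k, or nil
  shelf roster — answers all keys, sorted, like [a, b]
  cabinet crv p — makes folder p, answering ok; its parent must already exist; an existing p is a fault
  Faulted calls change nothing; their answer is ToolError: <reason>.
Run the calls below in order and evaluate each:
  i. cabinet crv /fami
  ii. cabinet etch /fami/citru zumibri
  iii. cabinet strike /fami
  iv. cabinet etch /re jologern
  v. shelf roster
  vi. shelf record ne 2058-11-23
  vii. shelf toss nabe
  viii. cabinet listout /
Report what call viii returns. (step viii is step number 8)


% cabinet crv(/fami) == ok
% cabinet etch(/fami/citru, zumibri) == created
% cabinet strike(/fami) == ToolError: not empty
% cabinet etch(/re, jologern) == created
% shelf roster() == []
% shelf record(ne, 2058-11-23) == nil
% shelf toss(nabe) == ToolError: no such key nabe
% cabinet listout(/) == [fami/, greli, re]

Answer: [fami/, greli, re]


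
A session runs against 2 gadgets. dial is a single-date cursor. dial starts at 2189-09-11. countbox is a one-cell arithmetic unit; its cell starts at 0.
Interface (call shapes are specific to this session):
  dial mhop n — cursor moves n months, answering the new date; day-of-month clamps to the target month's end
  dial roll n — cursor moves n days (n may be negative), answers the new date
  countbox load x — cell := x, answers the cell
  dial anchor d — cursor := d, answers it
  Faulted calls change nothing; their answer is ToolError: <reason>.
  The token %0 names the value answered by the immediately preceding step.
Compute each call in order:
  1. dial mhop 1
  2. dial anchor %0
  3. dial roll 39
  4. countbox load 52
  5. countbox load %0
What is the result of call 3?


Answer: 2189-11-19

Derivation:
>>> dial mhop 1
:: 2189-10-11
>>> dial anchor %0
:: 2189-10-11
>>> dial roll 39
:: 2189-11-19
>>> countbox load 52
:: 52
>>> countbox load %0
:: 52


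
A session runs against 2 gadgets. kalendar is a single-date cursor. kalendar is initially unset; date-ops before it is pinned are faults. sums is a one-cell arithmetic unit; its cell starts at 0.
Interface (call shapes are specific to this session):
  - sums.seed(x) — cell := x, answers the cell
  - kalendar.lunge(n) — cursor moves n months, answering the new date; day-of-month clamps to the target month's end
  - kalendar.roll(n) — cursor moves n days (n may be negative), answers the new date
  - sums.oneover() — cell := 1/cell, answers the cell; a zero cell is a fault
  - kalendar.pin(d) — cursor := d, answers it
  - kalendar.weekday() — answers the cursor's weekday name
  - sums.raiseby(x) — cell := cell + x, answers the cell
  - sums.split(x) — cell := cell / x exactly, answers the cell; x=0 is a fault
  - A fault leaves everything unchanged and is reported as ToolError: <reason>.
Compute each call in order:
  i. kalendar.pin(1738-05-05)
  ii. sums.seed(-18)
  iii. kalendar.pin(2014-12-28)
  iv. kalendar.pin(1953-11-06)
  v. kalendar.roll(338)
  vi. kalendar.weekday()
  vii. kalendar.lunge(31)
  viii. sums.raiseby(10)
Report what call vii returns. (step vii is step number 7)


==> kalendar.pin(d→1738-05-05)
<== 1738-05-05
==> sums.seed(x→-18)
<== -18
==> kalendar.pin(d→2014-12-28)
<== 2014-12-28
==> kalendar.pin(d→1953-11-06)
<== 1953-11-06
==> kalendar.roll(n→338)
<== 1954-10-10
==> kalendar.weekday()
<== Sunday
==> kalendar.lunge(n→31)
<== 1957-05-10
==> sums.raiseby(x→10)
<== -8

Answer: 1957-05-10


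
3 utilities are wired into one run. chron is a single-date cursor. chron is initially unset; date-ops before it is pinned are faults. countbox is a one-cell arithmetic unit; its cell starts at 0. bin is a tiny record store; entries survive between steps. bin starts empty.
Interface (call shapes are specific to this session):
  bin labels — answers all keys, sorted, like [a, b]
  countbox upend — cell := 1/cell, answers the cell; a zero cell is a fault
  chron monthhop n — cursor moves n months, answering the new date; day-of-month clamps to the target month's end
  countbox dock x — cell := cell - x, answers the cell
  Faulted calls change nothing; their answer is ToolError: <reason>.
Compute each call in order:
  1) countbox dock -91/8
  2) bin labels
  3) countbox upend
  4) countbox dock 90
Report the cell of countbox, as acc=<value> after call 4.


Answer: acc=-8182/91

Derivation:
-- countbox dock(-91/8) ~> 91/8
-- bin labels() ~> []
-- countbox upend() ~> 8/91
-- countbox dock(90) ~> -8182/91


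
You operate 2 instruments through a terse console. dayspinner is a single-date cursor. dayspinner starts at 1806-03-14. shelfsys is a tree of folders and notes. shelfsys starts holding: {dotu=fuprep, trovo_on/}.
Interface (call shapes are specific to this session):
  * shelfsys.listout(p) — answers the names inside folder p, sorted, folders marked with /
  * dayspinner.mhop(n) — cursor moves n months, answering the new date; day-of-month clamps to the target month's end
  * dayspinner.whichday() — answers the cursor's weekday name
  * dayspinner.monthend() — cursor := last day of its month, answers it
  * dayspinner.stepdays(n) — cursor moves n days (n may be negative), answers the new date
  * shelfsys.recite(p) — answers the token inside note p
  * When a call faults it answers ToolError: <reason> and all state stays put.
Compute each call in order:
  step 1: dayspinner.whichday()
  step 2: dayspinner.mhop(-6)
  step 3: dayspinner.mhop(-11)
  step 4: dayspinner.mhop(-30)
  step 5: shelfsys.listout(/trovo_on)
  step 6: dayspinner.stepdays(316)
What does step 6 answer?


-- 1. dayspinner.whichday() => Friday
-- 2. dayspinner.mhop(n='-6') => 1805-09-14
-- 3. dayspinner.mhop(n='-11') => 1804-10-14
-- 4. dayspinner.mhop(n='-30') => 1802-04-14
-- 5. shelfsys.listout(p='/trovo_on') => []
-- 6. dayspinner.stepdays(n='316') => 1803-02-24

Answer: 1803-02-24


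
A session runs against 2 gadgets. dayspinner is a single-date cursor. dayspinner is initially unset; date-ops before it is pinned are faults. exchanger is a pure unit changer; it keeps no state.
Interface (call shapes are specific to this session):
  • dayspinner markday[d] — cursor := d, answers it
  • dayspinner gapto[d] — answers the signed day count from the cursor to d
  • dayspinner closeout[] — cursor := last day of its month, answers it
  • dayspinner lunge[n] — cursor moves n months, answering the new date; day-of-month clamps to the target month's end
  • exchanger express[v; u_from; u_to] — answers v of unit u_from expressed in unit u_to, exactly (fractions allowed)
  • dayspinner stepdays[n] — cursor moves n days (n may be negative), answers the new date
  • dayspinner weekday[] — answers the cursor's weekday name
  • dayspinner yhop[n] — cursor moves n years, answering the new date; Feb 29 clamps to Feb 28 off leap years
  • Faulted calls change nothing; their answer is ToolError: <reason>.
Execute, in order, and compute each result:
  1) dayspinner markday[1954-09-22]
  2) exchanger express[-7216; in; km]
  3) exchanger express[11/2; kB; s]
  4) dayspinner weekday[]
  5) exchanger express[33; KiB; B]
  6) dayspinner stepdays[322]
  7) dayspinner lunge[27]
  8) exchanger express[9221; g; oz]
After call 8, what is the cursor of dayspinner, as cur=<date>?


·→ dayspinner markday(d='1954-09-22')
·← 1954-09-22
·→ exchanger express(v='-7216', u_from='in', u_to='km')
·← -57277/312500
·→ exchanger express(v='11/2', u_from='kB', u_to='s')
·← ToolError: incompatible units
·→ dayspinner weekday()
·← Wednesday
·→ exchanger express(v='33', u_from='KiB', u_to='B')
·← 33792
·→ dayspinner stepdays(n='322')
·← 1955-08-10
·→ dayspinner lunge(n='27')
·← 1957-11-10
·→ exchanger express(v='9221', u_from='g', u_to='oz')
·← 14753600000/45359237

Answer: cur=1957-11-10


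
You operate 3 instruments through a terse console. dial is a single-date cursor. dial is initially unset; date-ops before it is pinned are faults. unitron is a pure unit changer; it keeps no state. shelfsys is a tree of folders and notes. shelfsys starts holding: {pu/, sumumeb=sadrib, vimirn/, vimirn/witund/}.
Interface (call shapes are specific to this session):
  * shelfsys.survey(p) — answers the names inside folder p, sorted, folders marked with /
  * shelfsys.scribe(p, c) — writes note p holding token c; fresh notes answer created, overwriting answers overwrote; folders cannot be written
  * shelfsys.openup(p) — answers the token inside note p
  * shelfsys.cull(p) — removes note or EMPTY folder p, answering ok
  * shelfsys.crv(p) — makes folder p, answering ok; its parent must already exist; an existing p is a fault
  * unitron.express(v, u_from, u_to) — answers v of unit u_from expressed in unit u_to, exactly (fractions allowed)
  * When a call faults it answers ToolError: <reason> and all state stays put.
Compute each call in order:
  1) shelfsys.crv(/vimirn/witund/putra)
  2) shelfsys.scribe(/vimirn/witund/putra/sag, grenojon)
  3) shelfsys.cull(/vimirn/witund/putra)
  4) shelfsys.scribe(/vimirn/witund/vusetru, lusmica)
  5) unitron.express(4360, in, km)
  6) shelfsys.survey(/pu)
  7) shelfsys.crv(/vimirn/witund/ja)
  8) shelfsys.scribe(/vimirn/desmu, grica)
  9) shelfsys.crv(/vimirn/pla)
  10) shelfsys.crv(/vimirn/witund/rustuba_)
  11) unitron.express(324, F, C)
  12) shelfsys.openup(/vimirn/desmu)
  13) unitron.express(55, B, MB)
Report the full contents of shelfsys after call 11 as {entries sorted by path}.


Act: shelfsys.crv[p=/vimirn/witund/putra]
Obs: ok
Act: shelfsys.scribe[p=/vimirn/witund/putra/sag; c=grenojon]
Obs: created
Act: shelfsys.cull[p=/vimirn/witund/putra]
Obs: ToolError: not empty
Act: shelfsys.scribe[p=/vimirn/witund/vusetru; c=lusmica]
Obs: created
Act: unitron.express[v=4360; u_from=in; u_to=km]
Obs: 13843/125000
Act: shelfsys.survey[p=/pu]
Obs: []
Act: shelfsys.crv[p=/vimirn/witund/ja]
Obs: ok
Act: shelfsys.scribe[p=/vimirn/desmu; c=grica]
Obs: created
Act: shelfsys.crv[p=/vimirn/pla]
Obs: ok
Act: shelfsys.crv[p=/vimirn/witund/rustuba_]
Obs: ok
Act: unitron.express[v=324; u_from=F; u_to=C]
Obs: 1460/9
Act: shelfsys.openup[p=/vimirn/desmu]
Obs: grica
Act: unitron.express[v=55; u_from=B; u_to=MB]
Obs: 11/200000

Answer: {pu/, sumumeb=sadrib, vimirn/, vimirn/desmu=grica, vimirn/pla/, vimirn/witund/, vimirn/witund/ja/, vimirn/witund/putra/, vimirn/witund/putra/sag=grenojon, vimirn/witund/rustuba_/, vimirn/witund/vusetru=lusmica}


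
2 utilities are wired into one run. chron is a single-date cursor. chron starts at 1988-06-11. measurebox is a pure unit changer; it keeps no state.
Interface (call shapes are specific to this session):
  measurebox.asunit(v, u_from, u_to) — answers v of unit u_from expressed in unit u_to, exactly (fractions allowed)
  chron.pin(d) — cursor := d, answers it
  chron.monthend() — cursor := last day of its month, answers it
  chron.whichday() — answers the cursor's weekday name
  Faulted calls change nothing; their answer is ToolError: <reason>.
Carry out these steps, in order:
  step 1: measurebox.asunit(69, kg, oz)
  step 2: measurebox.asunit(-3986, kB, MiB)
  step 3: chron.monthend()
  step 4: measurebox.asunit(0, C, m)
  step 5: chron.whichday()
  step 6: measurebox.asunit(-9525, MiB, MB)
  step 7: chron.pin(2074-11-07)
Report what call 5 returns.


-> measurebox.asunit(v='69', u_from='kg', u_to='oz')
<- 110400000000/45359237
-> measurebox.asunit(v='-3986', u_from='kB', u_to='MiB')
<- -249125/65536
-> chron.monthend()
<- 1988-06-30
-> measurebox.asunit(v='0', u_from='C', u_to='m')
<- ToolError: incompatible units
-> chron.whichday()
<- Thursday
-> measurebox.asunit(v='-9525', u_from='MiB', u_to='MB')
<- -6242304/625
-> chron.pin(d='2074-11-07')
<- 2074-11-07

Answer: Thursday


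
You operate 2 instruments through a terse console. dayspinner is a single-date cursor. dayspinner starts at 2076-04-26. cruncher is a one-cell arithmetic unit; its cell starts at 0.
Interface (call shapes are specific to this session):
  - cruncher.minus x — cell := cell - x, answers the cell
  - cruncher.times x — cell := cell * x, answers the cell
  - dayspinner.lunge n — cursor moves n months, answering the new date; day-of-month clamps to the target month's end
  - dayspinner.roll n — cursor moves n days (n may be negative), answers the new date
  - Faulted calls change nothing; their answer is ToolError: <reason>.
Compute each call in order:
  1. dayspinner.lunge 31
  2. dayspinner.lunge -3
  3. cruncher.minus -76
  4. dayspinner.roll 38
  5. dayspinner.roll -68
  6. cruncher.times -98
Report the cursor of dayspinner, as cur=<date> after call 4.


Do: dayspinner.lunge[n=31]
See: 2078-11-26
Do: dayspinner.lunge[n=-3]
See: 2078-08-26
Do: cruncher.minus[x=-76]
See: 76
Do: dayspinner.roll[n=38]
See: 2078-10-03
Do: dayspinner.roll[n=-68]
See: 2078-07-27
Do: cruncher.times[x=-98]
See: -7448

Answer: cur=2078-10-03


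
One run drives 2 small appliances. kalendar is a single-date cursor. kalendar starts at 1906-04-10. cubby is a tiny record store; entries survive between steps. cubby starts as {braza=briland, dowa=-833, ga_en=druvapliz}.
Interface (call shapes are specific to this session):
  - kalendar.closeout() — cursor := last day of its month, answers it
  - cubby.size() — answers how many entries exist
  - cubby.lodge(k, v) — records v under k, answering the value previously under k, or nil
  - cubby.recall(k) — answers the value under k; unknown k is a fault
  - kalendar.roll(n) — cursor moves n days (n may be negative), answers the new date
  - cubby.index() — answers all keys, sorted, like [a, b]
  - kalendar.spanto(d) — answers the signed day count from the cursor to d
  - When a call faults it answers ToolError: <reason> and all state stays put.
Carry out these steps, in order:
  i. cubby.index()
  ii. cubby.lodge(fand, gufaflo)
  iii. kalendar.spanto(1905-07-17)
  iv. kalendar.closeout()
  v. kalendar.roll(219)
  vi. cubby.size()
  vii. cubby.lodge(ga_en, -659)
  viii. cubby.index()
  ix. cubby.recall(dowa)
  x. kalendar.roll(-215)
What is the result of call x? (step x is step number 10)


Answer: 1906-05-04

Derivation:
Act: cubby.index[]
Obs: [braza, dowa, ga_en]
Act: cubby.lodge[k→fand; v→gufaflo]
Obs: nil
Act: kalendar.spanto[d→1905-07-17]
Obs: -267
Act: kalendar.closeout[]
Obs: 1906-04-30
Act: kalendar.roll[n→219]
Obs: 1906-12-05
Act: cubby.size[]
Obs: 4
Act: cubby.lodge[k→ga_en; v→-659]
Obs: druvapliz
Act: cubby.index[]
Obs: [braza, dowa, fand, ga_en]
Act: cubby.recall[k→dowa]
Obs: -833
Act: kalendar.roll[n→-215]
Obs: 1906-05-04


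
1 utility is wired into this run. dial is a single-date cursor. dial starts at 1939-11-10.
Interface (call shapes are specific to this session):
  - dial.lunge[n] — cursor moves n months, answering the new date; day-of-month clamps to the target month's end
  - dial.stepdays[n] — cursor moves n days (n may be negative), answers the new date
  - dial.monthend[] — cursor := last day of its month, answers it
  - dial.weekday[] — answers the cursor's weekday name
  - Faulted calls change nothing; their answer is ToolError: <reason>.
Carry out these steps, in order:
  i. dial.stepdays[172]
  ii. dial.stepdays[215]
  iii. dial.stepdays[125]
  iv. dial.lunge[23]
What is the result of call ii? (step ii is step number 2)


% stepdays n→172
[out] 1940-04-30
% stepdays n→215
[out] 1940-12-01
% stepdays n→125
[out] 1941-04-05
% lunge n→23
[out] 1943-03-05

Answer: 1940-12-01


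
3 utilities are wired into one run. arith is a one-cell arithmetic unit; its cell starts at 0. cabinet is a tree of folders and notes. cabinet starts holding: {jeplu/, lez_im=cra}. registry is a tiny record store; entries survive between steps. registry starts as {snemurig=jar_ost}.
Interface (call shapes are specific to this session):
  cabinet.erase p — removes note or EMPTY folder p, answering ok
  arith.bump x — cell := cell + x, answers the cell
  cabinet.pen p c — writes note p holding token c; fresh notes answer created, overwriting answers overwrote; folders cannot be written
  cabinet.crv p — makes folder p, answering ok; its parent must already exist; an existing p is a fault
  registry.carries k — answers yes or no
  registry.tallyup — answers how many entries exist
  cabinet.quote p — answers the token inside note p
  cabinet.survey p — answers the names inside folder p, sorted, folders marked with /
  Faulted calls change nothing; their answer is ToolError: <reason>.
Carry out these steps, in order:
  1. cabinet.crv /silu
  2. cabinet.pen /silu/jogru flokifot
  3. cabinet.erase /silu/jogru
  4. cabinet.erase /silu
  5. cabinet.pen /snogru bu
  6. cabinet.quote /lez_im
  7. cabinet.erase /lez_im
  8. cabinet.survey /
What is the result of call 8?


I invoke cabinet.crv passing p=/silu, and see ok.
Calling cabinet.pen passing p=/silu/jogru, c=flokifot, and observe created.
I try cabinet.erase passing p=/silu/jogru, which returns ok.
Invoking cabinet.erase passing p=/silu, which returns ok.
Next I call cabinet.pen passing p=/snogru, c=bu, and see created.
Calling cabinet.quote passing p=/lez_im, and get cra.
Calling cabinet.erase passing p=/lez_im, which returns ok.
Using cabinet.survey passing p=/, → [jeplu/, snogru].

Answer: [jeplu/, snogru]


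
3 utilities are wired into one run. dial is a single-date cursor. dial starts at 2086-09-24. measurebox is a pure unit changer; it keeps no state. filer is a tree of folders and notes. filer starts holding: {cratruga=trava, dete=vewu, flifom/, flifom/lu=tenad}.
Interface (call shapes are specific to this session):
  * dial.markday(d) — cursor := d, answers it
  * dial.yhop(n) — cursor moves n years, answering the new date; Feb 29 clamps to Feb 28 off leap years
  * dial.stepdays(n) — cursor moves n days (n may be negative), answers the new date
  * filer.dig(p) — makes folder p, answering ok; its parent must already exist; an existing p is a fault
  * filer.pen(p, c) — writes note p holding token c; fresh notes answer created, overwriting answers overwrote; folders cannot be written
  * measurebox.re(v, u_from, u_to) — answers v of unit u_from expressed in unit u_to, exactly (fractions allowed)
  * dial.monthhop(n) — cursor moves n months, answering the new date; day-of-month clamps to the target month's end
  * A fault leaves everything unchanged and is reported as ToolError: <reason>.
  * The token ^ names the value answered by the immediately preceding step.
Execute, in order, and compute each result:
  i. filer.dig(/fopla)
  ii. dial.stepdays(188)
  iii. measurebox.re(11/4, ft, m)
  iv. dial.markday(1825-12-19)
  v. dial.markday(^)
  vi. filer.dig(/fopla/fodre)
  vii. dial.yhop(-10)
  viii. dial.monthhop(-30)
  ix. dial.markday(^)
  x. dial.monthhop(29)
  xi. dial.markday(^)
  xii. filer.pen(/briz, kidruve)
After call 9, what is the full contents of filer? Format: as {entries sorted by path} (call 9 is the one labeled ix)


Using dig using p: /fopla, which returns ok.
I use stepdays using n: 188, — result: 2087-03-31.
Then re using v: 11/4, u_from: ft, u_to: m, — result: 4191/5000.
Using markday using d: 1825-12-19, and see 1825-12-19.
I run markday using d: ^, and observe 1825-12-19.
Using dig using p: /fopla/fodre, and see ok.
Invoking yhop using n: -10: 1815-12-19.
Invoking monthhop using n: -30, — result: 1813-06-19.
Next I call markday using d: ^, and observe 1813-06-19.
Now I run monthhop using n: 29, yielding 1815-11-19.
Then markday using d: ^, which returns 1815-11-19.
Next I call pen using p: /briz, c: kidruve, which returns created.

Answer: {cratruga=trava, dete=vewu, flifom/, flifom/lu=tenad, fopla/, fopla/fodre/}


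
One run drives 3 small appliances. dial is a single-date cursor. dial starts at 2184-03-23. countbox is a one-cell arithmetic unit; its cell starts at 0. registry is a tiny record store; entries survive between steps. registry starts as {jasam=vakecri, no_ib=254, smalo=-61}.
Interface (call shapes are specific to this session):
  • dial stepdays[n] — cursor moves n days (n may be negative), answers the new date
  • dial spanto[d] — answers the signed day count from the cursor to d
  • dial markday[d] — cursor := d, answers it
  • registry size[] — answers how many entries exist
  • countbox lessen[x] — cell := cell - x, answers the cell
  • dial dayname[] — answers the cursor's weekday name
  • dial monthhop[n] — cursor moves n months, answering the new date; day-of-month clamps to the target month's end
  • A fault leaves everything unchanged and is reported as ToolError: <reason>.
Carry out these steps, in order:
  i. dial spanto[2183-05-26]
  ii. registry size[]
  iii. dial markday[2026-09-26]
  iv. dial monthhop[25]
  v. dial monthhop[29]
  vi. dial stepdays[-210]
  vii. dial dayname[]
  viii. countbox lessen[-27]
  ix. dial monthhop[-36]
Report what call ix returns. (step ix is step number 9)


Answer: 2027-08-28

Derivation:
Step: dial spanto[2183-05-26]
Result: -302
Step: registry size[]
Result: 3
Step: dial markday[2026-09-26]
Result: 2026-09-26
Step: dial monthhop[25]
Result: 2028-10-26
Step: dial monthhop[29]
Result: 2031-03-26
Step: dial stepdays[-210]
Result: 2030-08-28
Step: dial dayname[]
Result: Wednesday
Step: countbox lessen[-27]
Result: 27
Step: dial monthhop[-36]
Result: 2027-08-28


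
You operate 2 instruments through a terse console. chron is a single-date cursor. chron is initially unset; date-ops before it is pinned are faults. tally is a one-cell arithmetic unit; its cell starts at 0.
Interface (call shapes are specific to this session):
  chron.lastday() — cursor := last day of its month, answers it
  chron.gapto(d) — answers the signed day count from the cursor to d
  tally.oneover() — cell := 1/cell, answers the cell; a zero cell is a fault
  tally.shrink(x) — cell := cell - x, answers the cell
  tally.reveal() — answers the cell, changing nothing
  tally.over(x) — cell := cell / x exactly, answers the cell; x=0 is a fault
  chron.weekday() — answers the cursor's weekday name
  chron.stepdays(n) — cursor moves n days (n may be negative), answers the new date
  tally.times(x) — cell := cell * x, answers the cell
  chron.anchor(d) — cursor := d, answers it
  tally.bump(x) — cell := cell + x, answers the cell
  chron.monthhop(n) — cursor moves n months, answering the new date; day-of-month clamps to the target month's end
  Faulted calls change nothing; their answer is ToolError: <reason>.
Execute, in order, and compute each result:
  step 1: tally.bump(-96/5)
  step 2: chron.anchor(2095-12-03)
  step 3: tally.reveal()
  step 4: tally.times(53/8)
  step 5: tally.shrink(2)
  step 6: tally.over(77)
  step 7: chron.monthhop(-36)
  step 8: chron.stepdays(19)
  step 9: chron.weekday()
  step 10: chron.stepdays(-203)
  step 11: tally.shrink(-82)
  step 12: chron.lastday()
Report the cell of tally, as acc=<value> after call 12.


CALL tally.bump[x: -96/5]
RET  -96/5
CALL chron.anchor[d: 2095-12-03]
RET  2095-12-03
CALL tally.reveal[]
RET  -96/5
CALL tally.times[x: 53/8]
RET  -636/5
CALL tally.shrink[x: 2]
RET  -646/5
CALL tally.over[x: 77]
RET  -646/385
CALL chron.monthhop[n: -36]
RET  2092-12-03
CALL chron.stepdays[n: 19]
RET  2092-12-22
CALL chron.weekday[]
RET  Monday
CALL chron.stepdays[n: -203]
RET  2092-06-02
CALL tally.shrink[x: -82]
RET  30924/385
CALL chron.lastday[]
RET  2092-06-30

Answer: acc=30924/385


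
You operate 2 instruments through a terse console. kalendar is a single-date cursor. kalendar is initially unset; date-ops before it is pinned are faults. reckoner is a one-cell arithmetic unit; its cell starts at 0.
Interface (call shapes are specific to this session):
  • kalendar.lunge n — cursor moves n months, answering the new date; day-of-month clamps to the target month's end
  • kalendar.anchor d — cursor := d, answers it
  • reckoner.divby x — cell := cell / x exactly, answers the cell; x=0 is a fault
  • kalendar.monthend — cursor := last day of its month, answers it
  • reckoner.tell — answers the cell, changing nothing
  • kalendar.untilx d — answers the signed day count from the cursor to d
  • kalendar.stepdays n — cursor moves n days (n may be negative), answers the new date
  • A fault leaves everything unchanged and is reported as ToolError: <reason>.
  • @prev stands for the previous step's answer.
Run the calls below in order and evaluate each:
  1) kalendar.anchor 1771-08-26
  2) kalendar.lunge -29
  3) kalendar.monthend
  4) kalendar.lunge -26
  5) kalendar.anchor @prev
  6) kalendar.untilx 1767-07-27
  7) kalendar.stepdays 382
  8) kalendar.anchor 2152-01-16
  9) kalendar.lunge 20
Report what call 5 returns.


Answer: 1767-01-31

Derivation:
Next I call anchor with d=1771-08-26, and observe 1771-08-26.
I use lunge with n=-29, and get 1769-03-26.
I run monthend, which returns 1769-03-31.
I use lunge with n=-26, which returns 1767-01-31.
Then anchor with d=@prev, which returns 1767-01-31.
Calling untilx with d=1767-07-27, which returns 177.
I try stepdays with n=382, and observe 1768-02-17.
Using anchor with d=2152-01-16, yielding 2152-01-16.
I run lunge with n=20, and see 2153-09-16.


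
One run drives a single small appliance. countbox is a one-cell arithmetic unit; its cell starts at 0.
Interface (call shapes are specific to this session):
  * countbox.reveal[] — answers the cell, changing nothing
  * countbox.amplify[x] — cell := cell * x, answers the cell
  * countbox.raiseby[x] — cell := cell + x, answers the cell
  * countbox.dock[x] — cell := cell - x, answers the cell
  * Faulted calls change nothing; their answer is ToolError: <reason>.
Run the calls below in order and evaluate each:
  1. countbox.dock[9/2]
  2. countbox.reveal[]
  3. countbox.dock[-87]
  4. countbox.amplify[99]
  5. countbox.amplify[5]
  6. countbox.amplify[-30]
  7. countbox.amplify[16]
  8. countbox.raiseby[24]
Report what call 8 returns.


% countbox.dock(x='9/2') ~> -9/2
% countbox.reveal() ~> -9/2
% countbox.dock(x='-87') ~> 165/2
% countbox.amplify(x='99') ~> 16335/2
% countbox.amplify(x='5') ~> 81675/2
% countbox.amplify(x='-30') ~> -1225125
% countbox.amplify(x='16') ~> -19602000
% countbox.raiseby(x='24') ~> -19601976

Answer: -19601976


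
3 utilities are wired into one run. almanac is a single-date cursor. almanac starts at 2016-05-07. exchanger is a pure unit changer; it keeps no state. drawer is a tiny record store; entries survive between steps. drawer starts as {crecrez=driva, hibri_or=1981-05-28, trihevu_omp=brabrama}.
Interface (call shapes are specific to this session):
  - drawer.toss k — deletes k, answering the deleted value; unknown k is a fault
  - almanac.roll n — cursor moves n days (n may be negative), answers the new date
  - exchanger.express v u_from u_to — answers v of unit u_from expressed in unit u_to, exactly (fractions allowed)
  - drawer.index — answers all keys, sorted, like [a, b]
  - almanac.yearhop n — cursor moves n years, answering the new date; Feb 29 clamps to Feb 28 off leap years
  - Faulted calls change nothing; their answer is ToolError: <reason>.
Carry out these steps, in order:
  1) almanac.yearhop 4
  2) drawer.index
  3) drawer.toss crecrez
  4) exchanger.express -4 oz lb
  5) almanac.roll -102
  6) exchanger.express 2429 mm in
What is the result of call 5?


Answer: 2020-01-26

Derivation:
$ yearhop 4
[out] 2020-05-07
$ index
[out] [crecrez, hibri_or, trihevu_omp]
$ toss crecrez
[out] driva
$ express -4 oz lb
[out] -1/4
$ roll -102
[out] 2020-01-26
$ express 2429 mm in
[out] 12145/127


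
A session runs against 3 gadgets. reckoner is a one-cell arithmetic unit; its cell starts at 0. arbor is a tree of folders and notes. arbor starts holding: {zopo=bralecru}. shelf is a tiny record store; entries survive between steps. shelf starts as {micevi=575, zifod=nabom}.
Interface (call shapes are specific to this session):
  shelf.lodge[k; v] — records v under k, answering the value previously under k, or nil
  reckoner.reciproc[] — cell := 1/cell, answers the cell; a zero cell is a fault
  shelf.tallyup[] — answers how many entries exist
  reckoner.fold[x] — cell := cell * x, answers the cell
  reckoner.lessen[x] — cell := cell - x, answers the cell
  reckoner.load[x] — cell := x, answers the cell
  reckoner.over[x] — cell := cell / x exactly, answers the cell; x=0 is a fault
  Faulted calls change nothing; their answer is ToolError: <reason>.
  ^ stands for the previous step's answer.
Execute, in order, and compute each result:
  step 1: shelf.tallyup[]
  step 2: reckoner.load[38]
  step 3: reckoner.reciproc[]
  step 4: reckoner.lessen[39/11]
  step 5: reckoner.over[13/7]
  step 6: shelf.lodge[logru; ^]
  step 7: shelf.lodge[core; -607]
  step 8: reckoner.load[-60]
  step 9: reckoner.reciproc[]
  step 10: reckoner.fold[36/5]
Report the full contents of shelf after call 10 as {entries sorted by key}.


Answer: {core=-607, logru=-10297/5434, micevi=575, zifod=nabom}

Derivation:
Do: shelf.tallyup[]
See: 2
Do: reckoner.load[38]
See: 38
Do: reckoner.reciproc[]
See: 1/38
Do: reckoner.lessen[39/11]
See: -1471/418
Do: reckoner.over[13/7]
See: -10297/5434
Do: shelf.lodge[logru; ^]
See: nil
Do: shelf.lodge[core; -607]
See: nil
Do: reckoner.load[-60]
See: -60
Do: reckoner.reciproc[]
See: -1/60
Do: reckoner.fold[36/5]
See: -3/25


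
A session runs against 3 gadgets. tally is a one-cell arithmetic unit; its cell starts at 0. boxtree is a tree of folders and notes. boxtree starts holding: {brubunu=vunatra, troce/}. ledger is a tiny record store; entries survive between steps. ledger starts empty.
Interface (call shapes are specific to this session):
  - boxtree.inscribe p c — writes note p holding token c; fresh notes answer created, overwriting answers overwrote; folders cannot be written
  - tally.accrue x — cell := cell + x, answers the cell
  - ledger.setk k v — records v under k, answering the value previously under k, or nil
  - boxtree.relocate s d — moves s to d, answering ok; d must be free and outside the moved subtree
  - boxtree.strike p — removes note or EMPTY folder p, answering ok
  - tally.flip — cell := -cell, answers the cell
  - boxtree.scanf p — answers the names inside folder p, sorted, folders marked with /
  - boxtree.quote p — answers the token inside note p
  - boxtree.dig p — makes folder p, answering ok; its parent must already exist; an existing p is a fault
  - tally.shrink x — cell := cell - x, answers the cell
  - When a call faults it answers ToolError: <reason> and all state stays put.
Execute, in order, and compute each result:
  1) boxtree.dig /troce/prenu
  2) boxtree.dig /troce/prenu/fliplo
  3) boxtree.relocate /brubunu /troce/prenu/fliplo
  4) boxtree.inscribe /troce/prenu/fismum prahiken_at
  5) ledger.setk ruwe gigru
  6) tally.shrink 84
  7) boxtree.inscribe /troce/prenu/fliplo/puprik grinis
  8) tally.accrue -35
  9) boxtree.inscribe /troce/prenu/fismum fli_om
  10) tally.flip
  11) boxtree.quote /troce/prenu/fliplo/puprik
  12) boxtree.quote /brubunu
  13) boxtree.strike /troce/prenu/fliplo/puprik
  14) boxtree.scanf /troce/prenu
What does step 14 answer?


Answer: [fismum, fliplo/]

Derivation:
-- 1. dig(p='/troce/prenu') == ok
-- 2. dig(p='/troce/prenu/fliplo') == ok
-- 3. relocate(s='/brubunu', d='/troce/prenu/fliplo') == ToolError: exists
-- 4. inscribe(p='/troce/prenu/fismum', c='prahiken_at') == created
-- 5. setk(k='ruwe', v='gigru') == nil
-- 6. shrink(x='84') == -84
-- 7. inscribe(p='/troce/prenu/fliplo/puprik', c='grinis') == created
-- 8. accrue(x='-35') == -119
-- 9. inscribe(p='/troce/prenu/fismum', c='fli_om') == overwrote
-- 10. flip() == 119
-- 11. quote(p='/troce/prenu/fliplo/puprik') == grinis
-- 12. quote(p='/brubunu') == vunatra
-- 13. strike(p='/troce/prenu/fliplo/puprik') == ok
-- 14. scanf(p='/troce/prenu') == [fismum, fliplo/]


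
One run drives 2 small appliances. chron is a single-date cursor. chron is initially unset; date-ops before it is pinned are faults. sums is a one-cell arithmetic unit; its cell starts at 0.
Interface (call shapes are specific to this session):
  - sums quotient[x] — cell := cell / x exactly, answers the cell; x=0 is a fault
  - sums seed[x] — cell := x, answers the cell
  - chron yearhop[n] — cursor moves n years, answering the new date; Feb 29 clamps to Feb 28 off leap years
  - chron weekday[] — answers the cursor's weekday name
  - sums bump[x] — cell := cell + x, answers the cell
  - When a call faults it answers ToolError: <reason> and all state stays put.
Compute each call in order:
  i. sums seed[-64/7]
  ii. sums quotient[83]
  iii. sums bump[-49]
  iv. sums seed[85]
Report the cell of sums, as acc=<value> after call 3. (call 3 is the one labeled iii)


Answer: acc=-28533/581

Derivation:
-> sums seed(x=-64/7)
<- -64/7
-> sums quotient(x=83)
<- -64/581
-> sums bump(x=-49)
<- -28533/581
-> sums seed(x=85)
<- 85


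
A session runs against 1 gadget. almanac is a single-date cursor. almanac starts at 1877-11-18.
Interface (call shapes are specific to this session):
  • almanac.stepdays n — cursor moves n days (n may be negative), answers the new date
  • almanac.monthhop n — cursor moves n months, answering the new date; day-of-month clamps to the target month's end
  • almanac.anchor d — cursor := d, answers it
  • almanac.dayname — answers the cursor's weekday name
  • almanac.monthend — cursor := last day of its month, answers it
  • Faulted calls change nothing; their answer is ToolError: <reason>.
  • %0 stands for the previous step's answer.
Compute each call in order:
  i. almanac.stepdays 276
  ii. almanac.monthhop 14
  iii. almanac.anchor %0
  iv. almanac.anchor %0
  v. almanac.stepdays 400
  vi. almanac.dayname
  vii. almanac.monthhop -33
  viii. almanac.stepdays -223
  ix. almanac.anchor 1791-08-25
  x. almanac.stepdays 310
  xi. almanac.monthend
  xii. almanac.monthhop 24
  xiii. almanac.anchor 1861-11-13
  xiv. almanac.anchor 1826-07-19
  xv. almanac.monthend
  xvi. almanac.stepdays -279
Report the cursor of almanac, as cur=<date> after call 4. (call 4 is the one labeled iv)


Answer: cur=1879-10-21

Derivation:
// 1. stepdays(n='276') ~> 1878-08-21
// 2. monthhop(n='14') ~> 1879-10-21
// 3. anchor(d='%0') ~> 1879-10-21
// 4. anchor(d='%0') ~> 1879-10-21
// 5. stepdays(n='400') ~> 1880-11-24
// 6. dayname() ~> Wednesday
// 7. monthhop(n='-33') ~> 1878-02-24
// 8. stepdays(n='-223') ~> 1877-07-16
// 9. anchor(d='1791-08-25') ~> 1791-08-25
// 10. stepdays(n='310') ~> 1792-06-30
// 11. monthend() ~> 1792-06-30
// 12. monthhop(n='24') ~> 1794-06-30
// 13. anchor(d='1861-11-13') ~> 1861-11-13
// 14. anchor(d='1826-07-19') ~> 1826-07-19
// 15. monthend() ~> 1826-07-31
// 16. stepdays(n='-279') ~> 1825-10-25
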